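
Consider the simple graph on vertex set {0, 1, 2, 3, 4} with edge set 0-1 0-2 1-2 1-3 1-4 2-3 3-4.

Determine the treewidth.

2

A width-2 tree decomposition is:
Bags: B1 = {1, 2, 3}  B2 = {1, 3, 4}  B3 = {0, 1, 2}
Tree: B1–B2, B1–B3
Every bag has size at most 3, so the width is 3 − 1 = 2 and tw(G) ≤ 2. For the lower bound, the 3 vertices {0, 1, 2} are pairwise adjacent, and any tree decomposition puts a clique entirely inside one bag — forcing width ≥ 2. Therefore the treewidth is 2.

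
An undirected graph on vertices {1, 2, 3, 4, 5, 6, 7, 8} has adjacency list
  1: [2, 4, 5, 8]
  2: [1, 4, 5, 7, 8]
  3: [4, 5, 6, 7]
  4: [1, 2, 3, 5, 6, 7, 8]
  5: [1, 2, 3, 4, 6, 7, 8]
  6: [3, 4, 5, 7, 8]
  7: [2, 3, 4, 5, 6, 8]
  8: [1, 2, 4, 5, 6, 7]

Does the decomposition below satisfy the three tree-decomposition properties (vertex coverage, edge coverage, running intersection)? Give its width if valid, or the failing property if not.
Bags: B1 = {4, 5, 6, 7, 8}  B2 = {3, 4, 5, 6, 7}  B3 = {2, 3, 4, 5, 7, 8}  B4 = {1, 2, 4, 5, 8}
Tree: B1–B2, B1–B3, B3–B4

A tree decomposition must satisfy three properties: every vertex lies in some bag; for every edge, both endpoints lie together in some bag; and for every vertex, the bags containing it form a connected subtree. Here bags containing vertex 3 are not connected in the tree, so the decomposition is invalid.

No — bags containing vertex 3 are not connected in the tree.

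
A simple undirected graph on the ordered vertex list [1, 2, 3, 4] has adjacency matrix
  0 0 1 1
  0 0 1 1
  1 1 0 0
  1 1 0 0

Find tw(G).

2

A width-2 tree decomposition is:
Bags: B1 = {1, 3, 4}  B2 = {2, 3, 4}
Tree: B1–B2
The largest bag has 3 vertices, giving width 2; this decomposition certifies tw(G) ≤ 2. For the lower bound, G contains the cycle 4–1–3–2–4, so G is not a forest; only forests have treewidth ≤ 1, hence tw(G) ≥ 2. Therefore the treewidth is 2.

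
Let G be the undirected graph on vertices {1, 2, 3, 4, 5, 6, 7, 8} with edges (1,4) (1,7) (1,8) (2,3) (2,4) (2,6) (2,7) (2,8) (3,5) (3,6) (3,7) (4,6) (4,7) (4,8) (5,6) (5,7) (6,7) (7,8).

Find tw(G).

3

A width-3 tree decomposition is:
Bags: B1 = {2, 3, 6, 7}  B2 = {3, 5, 6, 7}  B3 = {2, 4, 6, 7}  B4 = {2, 4, 7, 8}  B5 = {1, 4, 7, 8}
Tree: B1–B2, B1–B3, B3–B4, B4–B5
Each bag holds 4 vertices, so the decomposition has width 3, which upper-bounds the treewidth. For the lower bound, the 4 vertices {1, 4, 7, 8} are pairwise adjacent, and any tree decomposition puts a clique entirely inside one bag — forcing width ≥ 3. The upper and lower bounds meet at 3, so that is the treewidth.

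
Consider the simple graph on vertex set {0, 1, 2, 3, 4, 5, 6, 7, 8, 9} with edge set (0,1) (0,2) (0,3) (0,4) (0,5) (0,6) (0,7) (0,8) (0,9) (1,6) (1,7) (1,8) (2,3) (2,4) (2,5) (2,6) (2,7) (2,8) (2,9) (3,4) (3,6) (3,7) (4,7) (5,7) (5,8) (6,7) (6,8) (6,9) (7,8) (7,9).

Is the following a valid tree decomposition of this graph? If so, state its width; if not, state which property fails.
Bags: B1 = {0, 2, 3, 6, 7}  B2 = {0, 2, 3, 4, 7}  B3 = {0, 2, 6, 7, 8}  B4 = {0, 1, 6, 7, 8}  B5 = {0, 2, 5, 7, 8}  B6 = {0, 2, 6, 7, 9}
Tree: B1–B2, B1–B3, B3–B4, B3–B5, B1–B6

Vertex coverage: the bags together contain {0, 1, 2, 3, 4, 5, 6, 7, 8, 9}, the full vertex set. Edge coverage: each edge of G has both endpoints in at least one bag. Running intersection: for every vertex, the bags containing it form a connected subtree. All three properties hold, so this is a valid tree decomposition of width max|bag| − 1 = 4, and hence tw(G) ≤ 4.

Yes; width 4.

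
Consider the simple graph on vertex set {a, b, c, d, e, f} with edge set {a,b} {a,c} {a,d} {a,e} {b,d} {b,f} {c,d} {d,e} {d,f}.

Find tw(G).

A width-2 tree decomposition is:
Bags: B1 = {a, d, e}  B2 = {a, b, d}  B3 = {a, c, d}  B4 = {b, d, f}
Tree: B1–B2, B1–B3, B2–B4
The largest bag has 3 vertices, giving width 2; this decomposition certifies tw(G) ≤ 2. On the other hand G contains the 3-clique {a, d, e}. A clique must lie in a single bag of any decomposition, so no decomposition can have width below 2. Hence tw(G) = 2 exactly.

2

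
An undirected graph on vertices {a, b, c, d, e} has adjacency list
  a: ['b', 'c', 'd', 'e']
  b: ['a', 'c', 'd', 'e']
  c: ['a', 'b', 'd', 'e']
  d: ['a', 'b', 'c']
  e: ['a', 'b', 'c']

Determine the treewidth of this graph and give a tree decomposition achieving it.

Treewidth 3.
Bags: B1 = {a, b, c, d}  B2 = {a, b, c, e}
Tree: B1–B2

Each bag holds 4 vertices, so the decomposition has width 3, which upper-bounds the treewidth. Conversely, {a, b, c, d} is a clique of size 4, and the vertices of any clique must share a bag in every tree decomposition; so some bag has ≥ 4 vertices and tw(G) ≥ 3. Combining the bounds, tw(G) = 3.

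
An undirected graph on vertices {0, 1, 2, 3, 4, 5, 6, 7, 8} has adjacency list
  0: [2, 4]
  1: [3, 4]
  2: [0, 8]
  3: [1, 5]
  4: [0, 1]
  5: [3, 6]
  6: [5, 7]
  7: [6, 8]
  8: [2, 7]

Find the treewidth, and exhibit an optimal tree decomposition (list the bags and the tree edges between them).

Treewidth 2.
Bags: B1 = {6, 7, 8}  B2 = {2, 6, 8}  B3 = {0, 2, 6}  B4 = {0, 4, 6}  B5 = {1, 4, 6}  B6 = {1, 3, 6}  B7 = {3, 5, 6}
Tree: B1–B2, B2–B3, B3–B4, B4–B5, B5–B6, B6–B7

Each bag holds 3 vertices, so the decomposition has width 2, which upper-bounds the treewidth. The edges 6–7–8–2–0–4–1–3–5–6 form a cycle, so G is not a tree and its treewidth is at least 2. The upper and lower bounds meet at 2, so that is the treewidth.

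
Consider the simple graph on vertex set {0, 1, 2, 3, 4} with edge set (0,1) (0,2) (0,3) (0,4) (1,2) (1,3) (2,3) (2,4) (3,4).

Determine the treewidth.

A width-3 tree decomposition is:
Bags: B1 = {0, 2, 3, 4}  B2 = {0, 1, 2, 3}
Tree: B1–B2
Each bag holds 4 vertices, so the decomposition has width 3, which upper-bounds the treewidth. Conversely, {0, 1, 2, 3} is a clique of size 4, and the vertices of any clique must share a bag in every tree decomposition; so some bag has ≥ 4 vertices and tw(G) ≥ 3. The upper and lower bounds meet at 3, so that is the treewidth.

3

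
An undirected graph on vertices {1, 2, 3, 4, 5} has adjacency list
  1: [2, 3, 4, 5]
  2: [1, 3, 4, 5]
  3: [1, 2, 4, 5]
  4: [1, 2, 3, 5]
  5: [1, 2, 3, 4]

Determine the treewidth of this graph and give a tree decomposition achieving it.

Treewidth 4.
One optimal decomposition is:
Bags: B1 = {1, 2, 3, 4, 5}
Tree: (single bag)

With just one bag of size 5, the width is 5 − 1 = 4, so tw(G) ≤ 4. Conversely, {1, 2, 3, 4, 5} is a clique of size 5, and the vertices of any clique must share a bag in every tree decomposition; so some bag has ≥ 5 vertices and tw(G) ≥ 4. Combining the bounds, tw(G) = 4.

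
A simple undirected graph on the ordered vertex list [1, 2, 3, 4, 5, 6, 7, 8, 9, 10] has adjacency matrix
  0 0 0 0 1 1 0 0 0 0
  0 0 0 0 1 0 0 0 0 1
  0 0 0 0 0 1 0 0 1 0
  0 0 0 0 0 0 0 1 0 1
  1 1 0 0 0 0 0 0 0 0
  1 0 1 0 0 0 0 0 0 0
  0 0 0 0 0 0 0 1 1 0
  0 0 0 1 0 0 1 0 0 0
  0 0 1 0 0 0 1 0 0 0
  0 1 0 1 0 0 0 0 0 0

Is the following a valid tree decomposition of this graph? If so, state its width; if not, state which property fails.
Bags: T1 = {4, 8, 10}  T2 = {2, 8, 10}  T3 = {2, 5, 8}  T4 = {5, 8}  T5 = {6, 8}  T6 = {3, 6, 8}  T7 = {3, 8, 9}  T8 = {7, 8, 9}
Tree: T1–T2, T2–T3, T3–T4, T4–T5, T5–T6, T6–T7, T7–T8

A tree decomposition must satisfy three properties: every vertex lies in some bag; for every edge, both endpoints lie together in some bag; and for every vertex, the bags containing it form a connected subtree. Here vertex 1 appears in no bag, so the decomposition is invalid.

No — vertex 1 appears in no bag.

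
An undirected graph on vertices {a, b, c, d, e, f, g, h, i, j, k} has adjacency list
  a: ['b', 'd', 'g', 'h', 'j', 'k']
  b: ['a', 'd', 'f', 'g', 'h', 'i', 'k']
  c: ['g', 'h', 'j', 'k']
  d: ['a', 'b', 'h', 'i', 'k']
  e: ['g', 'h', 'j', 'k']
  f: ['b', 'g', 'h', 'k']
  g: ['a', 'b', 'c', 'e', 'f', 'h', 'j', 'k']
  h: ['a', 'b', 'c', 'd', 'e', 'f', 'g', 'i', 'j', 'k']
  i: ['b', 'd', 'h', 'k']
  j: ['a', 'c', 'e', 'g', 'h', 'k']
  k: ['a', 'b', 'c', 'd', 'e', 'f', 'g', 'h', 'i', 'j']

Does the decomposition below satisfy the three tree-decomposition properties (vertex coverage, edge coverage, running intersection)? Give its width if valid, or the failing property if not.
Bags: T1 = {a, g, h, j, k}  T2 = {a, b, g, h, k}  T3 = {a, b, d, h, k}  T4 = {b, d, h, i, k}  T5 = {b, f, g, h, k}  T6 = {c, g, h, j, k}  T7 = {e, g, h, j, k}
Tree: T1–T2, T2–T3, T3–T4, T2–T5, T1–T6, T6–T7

Yes; width 4.

Vertex coverage: the bags together contain {a, b, c, d, e, f, g, h, i, j, k}, the full vertex set. Edge coverage: each edge of G has both endpoints in at least one bag. Running intersection: for every vertex, the bags containing it form a connected subtree. All three properties hold, so this is a valid tree decomposition of width max|bag| − 1 = 4, and hence tw(G) ≤ 4.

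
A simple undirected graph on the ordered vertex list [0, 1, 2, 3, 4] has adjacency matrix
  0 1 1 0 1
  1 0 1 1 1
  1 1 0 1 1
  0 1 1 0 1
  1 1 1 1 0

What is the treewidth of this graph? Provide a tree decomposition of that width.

The largest bag has 4 vertices, giving width 3; this decomposition certifies tw(G) ≤ 3. On the other hand G contains the 4-clique {0, 1, 2, 4}. A clique must lie in a single bag of any decomposition, so no decomposition can have width below 3. Hence tw(G) = 3 exactly.

Treewidth 3.
One such decomposition:
Bags: B1 = {1, 2, 3, 4}  B2 = {0, 1, 2, 4}
Tree: B1–B2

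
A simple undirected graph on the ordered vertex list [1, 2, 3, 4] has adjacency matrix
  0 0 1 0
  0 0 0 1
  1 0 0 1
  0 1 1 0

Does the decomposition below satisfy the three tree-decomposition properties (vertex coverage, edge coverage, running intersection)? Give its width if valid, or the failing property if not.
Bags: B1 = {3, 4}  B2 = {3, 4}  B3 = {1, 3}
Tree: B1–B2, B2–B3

No — vertex 2 appears in no bag.

A tree decomposition must satisfy three properties: every vertex lies in some bag; for every edge, both endpoints lie together in some bag; and for every vertex, the bags containing it form a connected subtree. Here vertex 2 appears in no bag, so the decomposition is invalid.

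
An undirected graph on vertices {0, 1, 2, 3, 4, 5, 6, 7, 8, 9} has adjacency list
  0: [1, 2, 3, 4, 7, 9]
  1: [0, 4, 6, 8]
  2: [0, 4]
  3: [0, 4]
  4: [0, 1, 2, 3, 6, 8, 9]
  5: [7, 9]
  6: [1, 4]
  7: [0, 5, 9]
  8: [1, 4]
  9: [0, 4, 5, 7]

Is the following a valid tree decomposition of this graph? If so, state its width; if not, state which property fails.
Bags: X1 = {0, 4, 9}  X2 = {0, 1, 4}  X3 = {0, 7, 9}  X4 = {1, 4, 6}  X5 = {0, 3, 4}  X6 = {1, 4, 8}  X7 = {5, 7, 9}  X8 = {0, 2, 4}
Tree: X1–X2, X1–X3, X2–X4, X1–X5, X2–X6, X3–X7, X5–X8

Yes; width 2.

Vertex coverage: the bags together contain {0, 1, 2, 3, 4, 5, 6, 7, 8, 9}, the full vertex set. Edge coverage: each edge of G has both endpoints in at least one bag. Running intersection: for every vertex, the bags containing it form a connected subtree. All three properties hold, so this is a valid tree decomposition of width max|bag| − 1 = 2, and hence tw(G) ≤ 2.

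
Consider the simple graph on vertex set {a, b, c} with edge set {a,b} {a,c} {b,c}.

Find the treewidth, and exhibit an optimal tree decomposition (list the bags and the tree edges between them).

Treewidth 2.
One such decomposition:
Bags: B1 = {a, b, c}
Tree: (single bag)

With just one bag of size 3, the width is 3 − 1 = 2, so tw(G) ≤ 2. On the other hand G contains the 3-clique {a, b, c}. A clique must lie in a single bag of any decomposition, so no decomposition can have width below 2. Hence tw(G) = 2 exactly.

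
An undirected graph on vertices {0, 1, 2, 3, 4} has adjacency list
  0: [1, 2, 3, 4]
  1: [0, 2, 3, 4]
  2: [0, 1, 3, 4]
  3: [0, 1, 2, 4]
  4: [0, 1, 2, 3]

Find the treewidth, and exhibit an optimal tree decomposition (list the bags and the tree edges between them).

Treewidth 4.
One optimal decomposition is:
Bags: B1 = {0, 1, 2, 3, 4}
Tree: (single bag)

With just one bag of size 5, the width is 5 − 1 = 4, so tw(G) ≤ 4. For the lower bound, the 5 vertices {0, 1, 2, 3, 4} are pairwise adjacent, and any tree decomposition puts a clique entirely inside one bag — forcing width ≥ 4. Combining the bounds, tw(G) = 4.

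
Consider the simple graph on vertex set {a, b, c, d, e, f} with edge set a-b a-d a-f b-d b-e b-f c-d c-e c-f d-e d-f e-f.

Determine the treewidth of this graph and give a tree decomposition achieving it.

Every bag has size at most 4, so the width is 4 − 1 = 3 and tw(G) ≤ 3. For the lower bound, the 4 vertices {c, d, e, f} are pairwise adjacent, and any tree decomposition puts a clique entirely inside one bag — forcing width ≥ 3. The upper and lower bounds meet at 3, so that is the treewidth.

Treewidth 3.
One optimal decomposition is:
Bags: B1 = {a, b, d, f}  B2 = {b, d, e, f}  B3 = {c, d, e, f}
Tree: B1–B2, B2–B3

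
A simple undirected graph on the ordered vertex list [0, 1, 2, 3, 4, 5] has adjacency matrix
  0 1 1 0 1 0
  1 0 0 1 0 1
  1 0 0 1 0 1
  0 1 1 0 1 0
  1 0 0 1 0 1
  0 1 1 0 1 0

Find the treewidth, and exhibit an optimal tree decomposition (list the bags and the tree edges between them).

Treewidth 3.
Bags: B1 = {0, 1, 2, 4}  B2 = {1, 2, 3, 4}  B3 = {1, 2, 4, 5}
Tree: B1–B2, B2–B3

Every bag has size at most 4, so the width is 4 − 1 = 3 and tw(G) ≤ 3. For the lower bound: the 4 vertex sets {0,2}, {1,3}, {4}, {5} are disjoint, each induces a connected subgraph, and every pair is joined by at least one edge of G. Contracting each set to a single vertex therefore yields K_{4} as a minor, and since treewidth is minor-monotone, tw(G) ≥ tw(K_{4}) = 3. Therefore the treewidth is 3.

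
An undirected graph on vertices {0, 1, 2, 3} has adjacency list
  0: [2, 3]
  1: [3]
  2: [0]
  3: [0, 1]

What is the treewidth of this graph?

1

A width-1 tree decomposition is:
Bags: B1 = {0, 2}  B2 = {0, 3}  B3 = {1, 3}
Tree: B1–B2, B2–B3
The largest bag has 2 vertices, giving width 1; this decomposition certifies tw(G) ≤ 1. Any graph with an edge has treewidth ≥ 1, and G has the edge 0–2. Hence tw(G) = 1 exactly.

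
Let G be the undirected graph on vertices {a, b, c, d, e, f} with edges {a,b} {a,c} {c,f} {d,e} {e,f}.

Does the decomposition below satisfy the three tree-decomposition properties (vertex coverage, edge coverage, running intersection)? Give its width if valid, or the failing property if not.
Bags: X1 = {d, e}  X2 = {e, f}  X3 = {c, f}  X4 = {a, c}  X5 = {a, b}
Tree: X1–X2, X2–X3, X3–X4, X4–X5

Yes; width 1.

Checking the three conditions: (i) the bags cover all of {a, b, c, d, e, f}; (ii) for each edge, some bag contains both endpoints; (iii) the bags containing any fixed vertex form a subtree. All hold, so the decomposition is valid with width 2 − 1 = 1.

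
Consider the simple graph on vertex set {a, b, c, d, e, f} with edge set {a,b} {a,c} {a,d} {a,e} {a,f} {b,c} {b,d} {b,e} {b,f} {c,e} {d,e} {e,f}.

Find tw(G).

A width-3 tree decomposition is:
Bags: B1 = {a, b, d, e}  B2 = {a, b, e, f}  B3 = {a, b, c, e}
Tree: B1–B2, B1–B3
The largest bag has 4 vertices, giving width 3; this decomposition certifies tw(G) ≤ 3. For the lower bound, the 4 vertices {a, b, d, e} are pairwise adjacent, and any tree decomposition puts a clique entirely inside one bag — forcing width ≥ 3. The upper and lower bounds meet at 3, so that is the treewidth.

3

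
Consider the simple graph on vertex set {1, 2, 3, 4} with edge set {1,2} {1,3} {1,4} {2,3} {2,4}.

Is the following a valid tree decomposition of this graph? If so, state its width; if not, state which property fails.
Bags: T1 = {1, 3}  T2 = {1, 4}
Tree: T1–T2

No — vertex 2 appears in no bag.

A tree decomposition must satisfy three properties: every vertex lies in some bag; for every edge, both endpoints lie together in some bag; and for every vertex, the bags containing it form a connected subtree. Here vertex 2 appears in no bag, so the decomposition is invalid.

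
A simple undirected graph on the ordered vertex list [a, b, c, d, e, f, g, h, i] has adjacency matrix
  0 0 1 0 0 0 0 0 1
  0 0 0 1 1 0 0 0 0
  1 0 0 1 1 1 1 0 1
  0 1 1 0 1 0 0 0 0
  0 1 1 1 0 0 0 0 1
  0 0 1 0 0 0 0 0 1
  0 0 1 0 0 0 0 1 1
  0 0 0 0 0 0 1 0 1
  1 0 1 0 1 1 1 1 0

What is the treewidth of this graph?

A width-2 tree decomposition is:
Bags: B1 = {a, c, i}  B2 = {c, e, i}  B3 = {c, g, i}  B4 = {c, f, i}  B5 = {c, d, e}  B6 = {b, d, e}  B7 = {g, h, i}
Tree: B1–B2, B2–B3, B1–B4, B2–B5, B5–B6, B3–B7
The largest bag has 3 vertices, giving width 2; this decomposition certifies tw(G) ≤ 2. For the lower bound, the 3 vertices {c, d, e} are pairwise adjacent, and any tree decomposition puts a clique entirely inside one bag — forcing width ≥ 2. Combining the bounds, tw(G) = 2.

2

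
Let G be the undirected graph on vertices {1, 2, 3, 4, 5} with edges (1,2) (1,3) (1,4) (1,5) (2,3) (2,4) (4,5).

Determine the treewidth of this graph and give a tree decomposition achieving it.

Every bag has size at most 3, so the width is 3 − 1 = 2 and tw(G) ≤ 2. Conversely, {1, 2, 3} is a clique of size 3, and the vertices of any clique must share a bag in every tree decomposition; so some bag has ≥ 3 vertices and tw(G) ≥ 2. Combining the bounds, tw(G) = 2.

Treewidth 2.
Bags: B1 = {1, 2, 4}  B2 = {1, 2, 3}  B3 = {1, 4, 5}
Tree: B1–B2, B1–B3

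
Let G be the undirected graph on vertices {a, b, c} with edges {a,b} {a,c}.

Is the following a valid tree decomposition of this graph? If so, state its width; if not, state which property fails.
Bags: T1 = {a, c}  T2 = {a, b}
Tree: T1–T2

Yes; width 1.

Every vertex of G appears in some bag (union = {a, b, c}); every edge is covered by a bag; and for each vertex v the set of bags containing v is connected in the bag tree. The decomposition is therefore valid. The largest bag has 2 vertices, so the width is 1.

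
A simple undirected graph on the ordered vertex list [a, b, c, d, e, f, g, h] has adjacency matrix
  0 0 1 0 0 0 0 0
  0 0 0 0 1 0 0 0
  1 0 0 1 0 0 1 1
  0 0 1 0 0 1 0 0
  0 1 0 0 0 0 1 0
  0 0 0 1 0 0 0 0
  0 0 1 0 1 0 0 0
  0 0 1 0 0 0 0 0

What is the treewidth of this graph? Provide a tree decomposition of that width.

Every bag has size at most 2, so the width is 2 − 1 = 1 and tw(G) ≤ 1. Any graph with an edge has treewidth ≥ 1, and G has the edge g–c. The upper and lower bounds meet at 1, so that is the treewidth.

Treewidth 1.
One such decomposition:
Bags: B1 = {c, g}  B2 = {c, d}  B3 = {c, h}  B4 = {e, g}  B5 = {b, e}  B6 = {a, c}  B7 = {d, f}
Tree: B1–B2, B1–B3, B1–B4, B4–B5, B3–B6, B2–B7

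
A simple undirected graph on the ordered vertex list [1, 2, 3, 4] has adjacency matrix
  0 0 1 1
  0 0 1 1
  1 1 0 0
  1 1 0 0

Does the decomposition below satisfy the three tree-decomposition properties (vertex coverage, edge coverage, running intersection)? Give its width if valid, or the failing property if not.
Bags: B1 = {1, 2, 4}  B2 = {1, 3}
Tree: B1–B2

No — edge (2,3) lies in no bag.

A tree decomposition must satisfy three properties: every vertex lies in some bag; for every edge, both endpoints lie together in some bag; and for every vertex, the bags containing it form a connected subtree. Here edge (2,3) lies in no bag, so the decomposition is invalid.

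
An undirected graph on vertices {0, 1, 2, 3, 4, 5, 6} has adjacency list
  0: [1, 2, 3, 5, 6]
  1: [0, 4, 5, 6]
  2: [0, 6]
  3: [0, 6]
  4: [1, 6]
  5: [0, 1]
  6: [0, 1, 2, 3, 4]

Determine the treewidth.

2

A width-2 tree decomposition is:
Bags: B1 = {0, 1, 6}  B2 = {0, 2, 6}  B3 = {0, 3, 6}  B4 = {0, 1, 5}  B5 = {1, 4, 6}
Tree: B1–B2, B2–B3, B1–B4, B1–B5
The largest bag has 3 vertices, giving width 2; this decomposition certifies tw(G) ≤ 2. On the other hand G contains the 3-clique {0, 1, 5}. A clique must lie in a single bag of any decomposition, so no decomposition can have width below 2. The upper and lower bounds meet at 2, so that is the treewidth.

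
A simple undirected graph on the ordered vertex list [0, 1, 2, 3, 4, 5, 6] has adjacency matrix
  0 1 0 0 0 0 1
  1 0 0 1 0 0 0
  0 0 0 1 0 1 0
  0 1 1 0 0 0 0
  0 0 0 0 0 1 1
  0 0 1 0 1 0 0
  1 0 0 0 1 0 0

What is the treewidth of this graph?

2

A width-2 tree decomposition is:
Bags: B1 = {0, 1, 3}  B2 = {0, 3, 6}  B3 = {3, 4, 6}  B4 = {3, 4, 5}  B5 = {2, 3, 5}
Tree: B1–B2, B2–B3, B3–B4, B4–B5
Each bag holds 3 vertices, so the decomposition has width 2, which upper-bounds the treewidth. Since 3–1–0–6–4–5–2–3 is a cycle in G, G is not acyclic. Forests are exactly the graphs of treewidth ≤ 1, so tw(G) ≥ 2. Combining the bounds, tw(G) = 2.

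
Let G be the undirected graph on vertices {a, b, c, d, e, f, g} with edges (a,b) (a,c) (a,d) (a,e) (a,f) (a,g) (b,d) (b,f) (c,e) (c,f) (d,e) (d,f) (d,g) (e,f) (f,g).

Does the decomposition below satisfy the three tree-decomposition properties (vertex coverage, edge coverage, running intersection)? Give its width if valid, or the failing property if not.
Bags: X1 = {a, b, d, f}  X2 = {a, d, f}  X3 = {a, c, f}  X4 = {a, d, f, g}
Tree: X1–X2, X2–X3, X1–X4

A tree decomposition must satisfy three properties: every vertex lies in some bag; for every edge, both endpoints lie together in some bag; and for every vertex, the bags containing it form a connected subtree. Here vertex e appears in no bag, so the decomposition is invalid.

No — vertex e appears in no bag.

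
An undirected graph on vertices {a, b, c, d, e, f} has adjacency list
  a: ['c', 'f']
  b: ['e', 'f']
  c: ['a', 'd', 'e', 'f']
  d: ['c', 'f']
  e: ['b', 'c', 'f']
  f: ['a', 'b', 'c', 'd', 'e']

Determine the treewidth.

A width-2 tree decomposition is:
Bags: B1 = {c, e, f}  B2 = {b, e, f}  B3 = {c, d, f}  B4 = {a, c, f}
Tree: B1–B2, B1–B3, B3–B4
The largest bag has 3 vertices, giving width 2; this decomposition certifies tw(G) ≤ 2. On the other hand G contains the 3-clique {c, d, f}. A clique must lie in a single bag of any decomposition, so no decomposition can have width below 2. Hence tw(G) = 2 exactly.

2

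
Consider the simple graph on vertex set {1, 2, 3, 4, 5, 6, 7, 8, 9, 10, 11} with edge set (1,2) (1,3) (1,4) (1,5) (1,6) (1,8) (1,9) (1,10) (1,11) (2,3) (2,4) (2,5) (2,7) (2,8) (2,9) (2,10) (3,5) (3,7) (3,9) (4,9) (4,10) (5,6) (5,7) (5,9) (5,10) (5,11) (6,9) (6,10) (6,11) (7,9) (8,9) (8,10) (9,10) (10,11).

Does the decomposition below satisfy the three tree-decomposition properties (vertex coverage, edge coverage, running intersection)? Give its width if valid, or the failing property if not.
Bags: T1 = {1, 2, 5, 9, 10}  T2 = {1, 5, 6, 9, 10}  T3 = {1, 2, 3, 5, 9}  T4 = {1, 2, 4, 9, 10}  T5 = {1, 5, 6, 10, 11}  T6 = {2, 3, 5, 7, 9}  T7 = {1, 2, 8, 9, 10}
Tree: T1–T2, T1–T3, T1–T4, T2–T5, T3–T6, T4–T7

Checking the three conditions: (i) the bags cover all of {1, 2, 3, 4, 5, 6, 7, 8, 9, 10, 11}; (ii) for each edge, some bag contains both endpoints; (iii) the bags containing any fixed vertex form a subtree. All hold, so the decomposition is valid with width 5 − 1 = 4.

Yes; width 4.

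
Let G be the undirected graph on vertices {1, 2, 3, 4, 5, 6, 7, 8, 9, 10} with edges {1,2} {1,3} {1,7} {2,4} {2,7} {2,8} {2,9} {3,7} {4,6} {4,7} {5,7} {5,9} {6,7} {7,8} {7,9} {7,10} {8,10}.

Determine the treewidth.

A width-2 tree decomposition is:
Bags: B1 = {2, 7, 8}  B2 = {1, 2, 7}  B3 = {7, 8, 10}  B4 = {2, 7, 9}  B5 = {2, 4, 7}  B6 = {1, 3, 7}  B7 = {4, 6, 7}  B8 = {5, 7, 9}
Tree: B1–B2, B1–B3, B1–B4, B2–B5, B2–B6, B5–B7, B4–B8
Each bag holds 3 vertices, so the decomposition has width 2, which upper-bounds the treewidth. For the lower bound, the 3 vertices {2, 7, 8} are pairwise adjacent, and any tree decomposition puts a clique entirely inside one bag — forcing width ≥ 2. Therefore the treewidth is 2.

2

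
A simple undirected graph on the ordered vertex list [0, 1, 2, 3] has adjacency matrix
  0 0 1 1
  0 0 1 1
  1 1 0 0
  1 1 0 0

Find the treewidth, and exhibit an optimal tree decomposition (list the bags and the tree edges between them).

Treewidth 2.
One optimal decomposition is:
Bags: B1 = {0, 1, 2}  B2 = {0, 1, 3}
Tree: B1–B2

Each bag holds 3 vertices, so the decomposition has width 2, which upper-bounds the treewidth. Since 1–2–0–3–1 is a cycle in G, G is not acyclic. Forests are exactly the graphs of treewidth ≤ 1, so tw(G) ≥ 2. The upper and lower bounds meet at 2, so that is the treewidth.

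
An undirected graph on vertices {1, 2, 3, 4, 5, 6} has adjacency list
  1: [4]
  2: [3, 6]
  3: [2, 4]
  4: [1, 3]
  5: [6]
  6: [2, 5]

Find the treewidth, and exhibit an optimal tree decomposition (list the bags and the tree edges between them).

The largest bag has 2 vertices, giving width 1; this decomposition certifies tw(G) ≤ 1. G has an edge, so its treewidth is at least 1. The upper and lower bounds meet at 1, so that is the treewidth.

Treewidth 1.
Bags: B1 = {1, 4}  B2 = {3, 4}  B3 = {2, 3}  B4 = {2, 6}  B5 = {5, 6}
Tree: B1–B2, B2–B3, B3–B4, B4–B5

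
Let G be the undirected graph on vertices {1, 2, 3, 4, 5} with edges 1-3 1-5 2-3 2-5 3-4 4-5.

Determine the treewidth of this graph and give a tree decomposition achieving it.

Treewidth 2.
Bags: B1 = {3, 4, 5}  B2 = {1, 3, 5}  B3 = {2, 3, 5}
Tree: B1–B2, B2–B3

Each bag holds 3 vertices, so the decomposition has width 2, which upper-bounds the treewidth. For the lower bound, G contains the cycle 3–4–5–1–3, so G is not a forest; only forests have treewidth ≤ 1, hence tw(G) ≥ 2. Combining the bounds, tw(G) = 2.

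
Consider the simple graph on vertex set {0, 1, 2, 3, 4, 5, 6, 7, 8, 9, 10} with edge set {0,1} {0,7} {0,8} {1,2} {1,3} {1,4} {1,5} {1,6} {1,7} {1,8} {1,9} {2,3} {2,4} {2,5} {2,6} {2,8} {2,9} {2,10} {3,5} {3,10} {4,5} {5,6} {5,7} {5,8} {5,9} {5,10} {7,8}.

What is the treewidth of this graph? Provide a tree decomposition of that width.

Every bag has size at most 4, so the width is 4 − 1 = 3 and tw(G) ≤ 3. On the other hand G contains the 4-clique {0, 1, 7, 8}. A clique must lie in a single bag of any decomposition, so no decomposition can have width below 3. The upper and lower bounds meet at 3, so that is the treewidth.

Treewidth 3.
Bags: B1 = {1, 2, 5, 8}  B2 = {1, 2, 3, 5}  B3 = {1, 5, 7, 8}  B4 = {0, 1, 7, 8}  B5 = {2, 3, 5, 10}  B6 = {1, 2, 5, 6}  B7 = {1, 2, 5, 9}  B8 = {1, 2, 4, 5}
Tree: B1–B2, B1–B3, B3–B4, B2–B5, B2–B6, B2–B7, B6–B8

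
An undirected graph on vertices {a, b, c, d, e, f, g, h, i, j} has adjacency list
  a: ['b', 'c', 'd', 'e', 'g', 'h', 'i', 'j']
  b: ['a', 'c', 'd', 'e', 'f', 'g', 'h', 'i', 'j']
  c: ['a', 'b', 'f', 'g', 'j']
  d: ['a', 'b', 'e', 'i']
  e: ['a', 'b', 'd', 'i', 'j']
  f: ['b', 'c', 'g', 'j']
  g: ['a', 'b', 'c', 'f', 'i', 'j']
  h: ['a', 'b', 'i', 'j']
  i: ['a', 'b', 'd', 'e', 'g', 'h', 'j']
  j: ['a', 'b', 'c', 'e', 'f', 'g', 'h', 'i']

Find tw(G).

4

A width-4 tree decomposition is:
Bags: B1 = {a, b, h, i, j}  B2 = {a, b, e, i, j}  B3 = {a, b, g, i, j}  B4 = {a, b, c, g, j}  B5 = {a, b, d, e, i}  B6 = {b, c, f, g, j}
Tree: B1–B2, B1–B3, B3–B4, B2–B5, B4–B6
Every bag has size at most 5, so the width is 5 − 1 = 4 and tw(G) ≤ 4. For the lower bound, the 5 vertices {a, b, c, g, j} are pairwise adjacent, and any tree decomposition puts a clique entirely inside one bag — forcing width ≥ 4. Combining the bounds, tw(G) = 4.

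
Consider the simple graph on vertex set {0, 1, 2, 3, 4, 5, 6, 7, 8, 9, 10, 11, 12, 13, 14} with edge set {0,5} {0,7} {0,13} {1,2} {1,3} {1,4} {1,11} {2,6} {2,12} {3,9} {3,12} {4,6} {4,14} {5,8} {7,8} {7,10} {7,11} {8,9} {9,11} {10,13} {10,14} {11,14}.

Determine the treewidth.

3

A width-3 tree decomposition is:
Bags: B1 = {2, 4, 6, 12}  B2 = {1, 2, 4, 12}  B3 = {1, 3, 4, 12}  B4 = {1, 3, 4, 14}  B5 = {1, 3, 11, 14}  B6 = {3, 9, 11, 14}  B7 = {9, 10, 11, 14}  B8 = {7, 9, 10, 11}  B9 = {7, 8, 9, 10}  B10 = {7, 8, 10, 13}  B11 = {0, 7, 8, 13}  B12 = {0, 5, 8, 13}
Tree: B1–B2, B2–B3, B3–B4, B4–B5, B5–B6, B6–B7, B7–B8, B8–B9, B9–B10, B10–B11, B11–B12
Every bag has size at most 4, so the width is 4 − 1 = 3 and tw(G) ≤ 3. For the lower bound: the 4 vertex sets {2,6,12}, {4}, {1}, {3,9,11,14} are disjoint, each induces a connected subgraph, and every pair is joined by at least one edge of G. Contracting each set to a single vertex therefore yields K_{4} as a minor, and since treewidth is minor-monotone, tw(G) ≥ tw(K_{4}) = 3. Therefore the treewidth is 3.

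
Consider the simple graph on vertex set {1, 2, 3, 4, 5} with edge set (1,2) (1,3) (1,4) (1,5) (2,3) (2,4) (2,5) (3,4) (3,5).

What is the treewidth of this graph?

A width-3 tree decomposition is:
Bags: B1 = {1, 2, 3, 4}  B2 = {1, 2, 3, 5}
Tree: B1–B2
Each bag holds 4 vertices, so the decomposition has width 3, which upper-bounds the treewidth. On the other hand G contains the 4-clique {1, 2, 3, 4}. A clique must lie in a single bag of any decomposition, so no decomposition can have width below 3. Hence tw(G) = 3 exactly.

3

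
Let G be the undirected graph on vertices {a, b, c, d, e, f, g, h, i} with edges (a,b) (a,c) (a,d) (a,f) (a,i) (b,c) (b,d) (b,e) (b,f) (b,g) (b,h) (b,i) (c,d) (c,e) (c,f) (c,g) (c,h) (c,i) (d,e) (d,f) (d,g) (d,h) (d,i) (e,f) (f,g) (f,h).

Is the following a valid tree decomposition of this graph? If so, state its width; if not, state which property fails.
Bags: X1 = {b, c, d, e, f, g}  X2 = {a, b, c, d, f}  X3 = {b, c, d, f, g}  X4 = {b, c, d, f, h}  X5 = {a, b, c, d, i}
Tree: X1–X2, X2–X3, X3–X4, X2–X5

A tree decomposition must satisfy three properties: every vertex lies in some bag; for every edge, both endpoints lie together in some bag; and for every vertex, the bags containing it form a connected subtree. Here bags containing vertex g are not connected in the tree, so the decomposition is invalid.

No — bags containing vertex g are not connected in the tree.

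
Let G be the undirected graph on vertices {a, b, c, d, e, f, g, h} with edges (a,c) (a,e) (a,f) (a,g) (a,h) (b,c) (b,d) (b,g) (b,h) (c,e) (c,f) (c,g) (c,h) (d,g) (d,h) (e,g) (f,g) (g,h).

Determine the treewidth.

3

A width-3 tree decomposition is:
Bags: B1 = {a, c, g, h}  B2 = {b, c, g, h}  B3 = {a, c, e, g}  B4 = {a, c, f, g}  B5 = {b, d, g, h}
Tree: B1–B2, B1–B3, B1–B4, B2–B5
The largest bag has 4 vertices, giving width 3; this decomposition certifies tw(G) ≤ 3. For the lower bound, the 4 vertices {b, d, g, h} are pairwise adjacent, and any tree decomposition puts a clique entirely inside one bag — forcing width ≥ 3. Combining the bounds, tw(G) = 3.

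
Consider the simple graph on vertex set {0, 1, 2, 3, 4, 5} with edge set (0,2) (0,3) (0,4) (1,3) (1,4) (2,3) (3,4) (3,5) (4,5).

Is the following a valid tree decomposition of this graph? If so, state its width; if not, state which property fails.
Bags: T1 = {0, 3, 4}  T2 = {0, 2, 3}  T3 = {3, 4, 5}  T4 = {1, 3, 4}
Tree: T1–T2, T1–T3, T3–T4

Yes; width 2.

Checking the three conditions: (i) the bags cover all of {0, 1, 2, 3, 4, 5}; (ii) for each edge, some bag contains both endpoints; (iii) the bags containing any fixed vertex form a subtree. All hold, so the decomposition is valid with width 3 − 1 = 2.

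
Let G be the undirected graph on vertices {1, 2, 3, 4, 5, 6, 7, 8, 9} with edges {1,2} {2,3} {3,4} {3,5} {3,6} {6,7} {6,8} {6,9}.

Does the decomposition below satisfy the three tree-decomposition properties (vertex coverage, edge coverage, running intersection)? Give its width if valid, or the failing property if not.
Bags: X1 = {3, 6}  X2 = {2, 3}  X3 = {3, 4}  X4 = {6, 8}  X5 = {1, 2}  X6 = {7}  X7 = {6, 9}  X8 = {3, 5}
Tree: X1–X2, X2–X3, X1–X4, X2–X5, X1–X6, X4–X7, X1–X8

No — edge (6,7) lies in no bag.

A tree decomposition must satisfy three properties: every vertex lies in some bag; for every edge, both endpoints lie together in some bag; and for every vertex, the bags containing it form a connected subtree. Here edge (6,7) lies in no bag, so the decomposition is invalid.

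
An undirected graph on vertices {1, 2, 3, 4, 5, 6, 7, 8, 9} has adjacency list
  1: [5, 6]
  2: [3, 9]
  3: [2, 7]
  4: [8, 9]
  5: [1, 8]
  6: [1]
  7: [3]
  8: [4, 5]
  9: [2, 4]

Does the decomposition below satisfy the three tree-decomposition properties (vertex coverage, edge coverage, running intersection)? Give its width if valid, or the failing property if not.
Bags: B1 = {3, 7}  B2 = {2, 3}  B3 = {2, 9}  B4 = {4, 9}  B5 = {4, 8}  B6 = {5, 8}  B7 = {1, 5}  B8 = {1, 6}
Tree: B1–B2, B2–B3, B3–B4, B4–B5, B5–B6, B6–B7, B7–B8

Checking the three conditions: (i) the bags cover all of {1, 2, 3, 4, 5, 6, 7, 8, 9}; (ii) for each edge, some bag contains both endpoints; (iii) the bags containing any fixed vertex form a subtree. All hold, so the decomposition is valid with width 2 − 1 = 1.

Yes; width 1.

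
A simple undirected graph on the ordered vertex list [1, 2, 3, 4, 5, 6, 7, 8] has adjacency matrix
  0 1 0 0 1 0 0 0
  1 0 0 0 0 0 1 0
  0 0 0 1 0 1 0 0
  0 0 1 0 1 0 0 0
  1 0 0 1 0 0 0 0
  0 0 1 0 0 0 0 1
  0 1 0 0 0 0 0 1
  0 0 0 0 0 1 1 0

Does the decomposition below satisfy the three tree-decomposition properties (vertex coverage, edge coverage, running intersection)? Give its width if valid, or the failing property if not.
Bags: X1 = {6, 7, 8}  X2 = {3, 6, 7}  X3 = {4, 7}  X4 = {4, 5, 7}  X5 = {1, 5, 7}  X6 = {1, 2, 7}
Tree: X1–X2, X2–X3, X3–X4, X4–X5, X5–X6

No — edge (3,4) lies in no bag.

A tree decomposition must satisfy three properties: every vertex lies in some bag; for every edge, both endpoints lie together in some bag; and for every vertex, the bags containing it form a connected subtree. Here edge (3,4) lies in no bag, so the decomposition is invalid.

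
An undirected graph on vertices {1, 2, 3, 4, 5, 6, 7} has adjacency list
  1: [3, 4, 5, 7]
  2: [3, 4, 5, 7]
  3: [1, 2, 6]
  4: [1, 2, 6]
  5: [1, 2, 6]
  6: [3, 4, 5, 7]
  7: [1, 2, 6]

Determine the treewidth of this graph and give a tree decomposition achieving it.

The largest bag has 4 vertices, giving width 3; this decomposition certifies tw(G) ≤ 3. For the lower bound: the 4 vertex sets {2,4}, {6,7}, {1}, {3} are disjoint, each induces a connected subgraph, and every pair is joined by at least one edge of G. Contracting each set to a single vertex therefore yields K_{4} as a minor, and since treewidth is minor-monotone, tw(G) ≥ tw(K_{4}) = 3. Combining the bounds, tw(G) = 3.

Treewidth 3.
One optimal decomposition is:
Bags: B1 = {1, 2, 4, 6}  B2 = {1, 2, 6, 7}  B3 = {1, 2, 3, 6}  B4 = {1, 2, 5, 6}
Tree: B1–B2, B2–B3, B3–B4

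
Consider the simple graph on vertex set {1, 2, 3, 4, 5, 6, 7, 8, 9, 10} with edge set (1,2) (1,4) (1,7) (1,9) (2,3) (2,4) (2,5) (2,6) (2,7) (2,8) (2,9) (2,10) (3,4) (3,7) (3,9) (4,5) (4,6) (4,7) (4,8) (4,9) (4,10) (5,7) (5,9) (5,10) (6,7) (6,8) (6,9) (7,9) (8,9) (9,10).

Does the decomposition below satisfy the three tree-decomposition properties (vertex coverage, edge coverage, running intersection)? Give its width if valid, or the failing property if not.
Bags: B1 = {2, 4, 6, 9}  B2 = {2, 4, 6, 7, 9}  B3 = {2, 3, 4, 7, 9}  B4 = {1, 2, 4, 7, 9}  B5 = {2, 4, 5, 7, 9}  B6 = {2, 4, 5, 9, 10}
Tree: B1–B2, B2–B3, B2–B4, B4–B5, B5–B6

A tree decomposition must satisfy three properties: every vertex lies in some bag; for every edge, both endpoints lie together in some bag; and for every vertex, the bags containing it form a connected subtree. Here vertex 8 appears in no bag, so the decomposition is invalid.

No — vertex 8 appears in no bag.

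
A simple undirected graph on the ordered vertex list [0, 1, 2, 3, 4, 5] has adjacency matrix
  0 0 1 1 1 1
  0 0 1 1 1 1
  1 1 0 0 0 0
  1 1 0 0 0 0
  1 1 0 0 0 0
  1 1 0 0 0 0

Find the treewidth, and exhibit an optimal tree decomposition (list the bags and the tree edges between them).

Treewidth 2.
One such decomposition:
Bags: B1 = {0, 1, 4}  B2 = {0, 1, 5}  B3 = {0, 1, 2}  B4 = {0, 1, 3}
Tree: B1–B2, B2–B3, B3–B4

Every bag has size at most 3, so the width is 3 − 1 = 2 and tw(G) ≤ 2. For the lower bound, G contains the cycle 1–4–0–5–1, so G is not a forest; only forests have treewidth ≤ 1, hence tw(G) ≥ 2. The upper and lower bounds meet at 2, so that is the treewidth.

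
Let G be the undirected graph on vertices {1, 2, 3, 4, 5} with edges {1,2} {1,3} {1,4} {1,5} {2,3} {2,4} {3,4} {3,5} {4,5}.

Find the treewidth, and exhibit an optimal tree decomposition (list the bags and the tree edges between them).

Treewidth 3.
One such decomposition:
Bags: B1 = {1, 2, 3, 4}  B2 = {1, 3, 4, 5}
Tree: B1–B2

Every bag has size at most 4, so the width is 4 − 1 = 3 and tw(G) ≤ 3. For the lower bound, the 4 vertices {1, 2, 3, 4} are pairwise adjacent, and any tree decomposition puts a clique entirely inside one bag — forcing width ≥ 3. Hence tw(G) = 3 exactly.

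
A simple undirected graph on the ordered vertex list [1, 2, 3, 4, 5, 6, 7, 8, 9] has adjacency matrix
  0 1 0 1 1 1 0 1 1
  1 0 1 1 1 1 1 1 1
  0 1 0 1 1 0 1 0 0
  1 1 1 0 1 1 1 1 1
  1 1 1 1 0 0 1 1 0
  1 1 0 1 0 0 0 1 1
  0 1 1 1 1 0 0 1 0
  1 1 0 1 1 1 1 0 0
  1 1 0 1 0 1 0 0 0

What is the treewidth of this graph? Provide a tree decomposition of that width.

Each bag holds 5 vertices, so the decomposition has width 4, which upper-bounds the treewidth. Conversely, {1, 2, 4, 5, 8} is a clique of size 5, and the vertices of any clique must share a bag in every tree decomposition; so some bag has ≥ 5 vertices and tw(G) ≥ 4. Combining the bounds, tw(G) = 4.

Treewidth 4.
One optimal decomposition is:
Bags: B1 = {1, 2, 4, 5, 8}  B2 = {1, 2, 4, 6, 8}  B3 = {2, 4, 5, 7, 8}  B4 = {1, 2, 4, 6, 9}  B5 = {2, 3, 4, 5, 7}
Tree: B1–B2, B1–B3, B2–B4, B3–B5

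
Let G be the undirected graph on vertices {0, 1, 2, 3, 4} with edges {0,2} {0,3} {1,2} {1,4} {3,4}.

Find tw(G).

2

A width-2 tree decomposition is:
Bags: B1 = {1, 3, 4}  B2 = {0, 1, 3}  B3 = {0, 1, 2}
Tree: B1–B2, B2–B3
Each bag holds 3 vertices, so the decomposition has width 2, which upper-bounds the treewidth. The edges 1–4–3–0–2–1 form a cycle, so G is not a tree and its treewidth is at least 2. Hence tw(G) = 2 exactly.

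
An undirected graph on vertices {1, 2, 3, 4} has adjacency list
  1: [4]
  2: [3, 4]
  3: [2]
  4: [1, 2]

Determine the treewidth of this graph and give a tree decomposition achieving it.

Treewidth 1.
One such decomposition:
Bags: B1 = {2, 4}  B2 = {2, 3}  B3 = {1, 4}
Tree: B1–B2, B1–B3

Every bag has size at most 2, so the width is 2 − 1 = 1 and tw(G) ≤ 1. G has an edge, so its treewidth is at least 1. The upper and lower bounds meet at 1, so that is the treewidth.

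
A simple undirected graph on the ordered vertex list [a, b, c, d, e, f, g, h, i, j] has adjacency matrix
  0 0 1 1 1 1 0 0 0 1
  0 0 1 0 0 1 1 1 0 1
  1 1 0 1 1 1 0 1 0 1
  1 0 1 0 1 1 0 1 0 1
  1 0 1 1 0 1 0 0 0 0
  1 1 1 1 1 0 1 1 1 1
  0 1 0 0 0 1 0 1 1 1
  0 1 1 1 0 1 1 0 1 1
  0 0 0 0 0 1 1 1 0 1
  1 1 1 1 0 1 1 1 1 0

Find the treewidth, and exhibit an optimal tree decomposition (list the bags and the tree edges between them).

Every bag has size at most 5, so the width is 5 − 1 = 4 and tw(G) ≤ 4. On the other hand G contains the 5-clique {c, d, f, h, j}. A clique must lie in a single bag of any decomposition, so no decomposition can have width below 4. Combining the bounds, tw(G) = 4.

Treewidth 4.
Bags: B1 = {c, d, f, h, j}  B2 = {a, c, d, f, j}  B3 = {b, c, f, h, j}  B4 = {b, f, g, h, j}  B5 = {a, c, d, e, f}  B6 = {f, g, h, i, j}
Tree: B1–B2, B1–B3, B3–B4, B2–B5, B4–B6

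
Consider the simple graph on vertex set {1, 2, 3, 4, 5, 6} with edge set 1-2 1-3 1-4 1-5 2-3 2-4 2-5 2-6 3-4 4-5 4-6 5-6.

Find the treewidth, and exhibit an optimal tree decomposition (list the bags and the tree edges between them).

Treewidth 3.
Bags: B1 = {1, 2, 3, 4}  B2 = {1, 2, 4, 5}  B3 = {2, 4, 5, 6}
Tree: B1–B2, B2–B3

Each bag holds 4 vertices, so the decomposition has width 3, which upper-bounds the treewidth. For the lower bound, the 4 vertices {1, 2, 3, 4} are pairwise adjacent, and any tree decomposition puts a clique entirely inside one bag — forcing width ≥ 3. Hence tw(G) = 3 exactly.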